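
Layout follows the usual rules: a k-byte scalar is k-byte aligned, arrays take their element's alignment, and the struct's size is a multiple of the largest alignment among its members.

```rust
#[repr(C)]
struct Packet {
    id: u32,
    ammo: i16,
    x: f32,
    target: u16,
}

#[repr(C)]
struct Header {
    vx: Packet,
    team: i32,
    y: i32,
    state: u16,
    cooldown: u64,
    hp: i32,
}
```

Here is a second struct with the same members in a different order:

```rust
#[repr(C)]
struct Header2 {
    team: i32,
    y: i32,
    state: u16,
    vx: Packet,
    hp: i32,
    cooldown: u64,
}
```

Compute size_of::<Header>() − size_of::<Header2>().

8

Packet: id at 0 (size 4, align 4) → ends 4; ammo at 4 (size 2, align 2) → ends 6; pad 2 to align 4 for x; x at 8 (size 4, align 4) → ends 12; target at 12 (size 2, align 2) → ends 14; tail pad 2 to reach multiple of 4; total 16 bytes, alignment 4
vx at 0 (size 16, align 4) → ends 16
team at 16 (size 4, align 4) → ends 20
y at 20 (size 4, align 4) → ends 24
state at 24 (size 2, align 2) → ends 26
pad 6 to align 8 for cooldown
cooldown at 32 (size 8, align 8) → ends 40
hp at 40 (size 4, align 4) → ends 44
tail pad 4 to reach multiple of 8
total 48 bytes, alignment 8
— Header2 —
team at 0 (size 4, align 4) → ends 4
y at 4 (size 4, align 4) → ends 8
state at 8 (size 2, align 2) → ends 10
pad 2 to align 4 for vx
vx at 12 (size 16, align 4) → ends 28
hp at 28 (size 4, align 4) → ends 32
cooldown at 32 (size 8, align 8) → ends 40
total 40 bytes, alignment 8
48 − 40 = 8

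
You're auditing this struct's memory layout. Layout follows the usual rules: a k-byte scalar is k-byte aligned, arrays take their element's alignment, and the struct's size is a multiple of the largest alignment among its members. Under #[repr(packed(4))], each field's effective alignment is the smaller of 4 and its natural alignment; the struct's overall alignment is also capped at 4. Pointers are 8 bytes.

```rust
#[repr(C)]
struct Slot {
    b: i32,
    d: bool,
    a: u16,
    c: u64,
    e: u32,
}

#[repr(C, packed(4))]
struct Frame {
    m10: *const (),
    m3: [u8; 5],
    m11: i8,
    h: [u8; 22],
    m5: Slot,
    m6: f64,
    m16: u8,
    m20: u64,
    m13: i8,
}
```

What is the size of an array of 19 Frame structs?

Slot: @0: b [4B, align 4] → 4; @4: d [1B, align 1] → 5; +1 pad (align 2); @6: a [2B, align 2] → 8; @8: c [8B, align 8] → 16; @16: e [4B, align 4] → 20; +4 tail pad (align 8); size 24, align 8
@0: m10 [8B, align 4] → 8
@8: m3 [5B, align 1] → 13
@13: m11 [1B, align 1] → 14
@14: h [22B, align 1] → 36
@36: m5 [24B, align 4] → 60
@60: m6 [8B, align 4] → 68
@68: m16 [1B, align 1] → 69
+3 pad (align 4)
@72: m20 [8B, align 4] → 80
@80: m13 [1B, align 1] → 81
+3 tail pad (align 4)
size 84, align 4
array of 19: 19 × 84 = 1596

1596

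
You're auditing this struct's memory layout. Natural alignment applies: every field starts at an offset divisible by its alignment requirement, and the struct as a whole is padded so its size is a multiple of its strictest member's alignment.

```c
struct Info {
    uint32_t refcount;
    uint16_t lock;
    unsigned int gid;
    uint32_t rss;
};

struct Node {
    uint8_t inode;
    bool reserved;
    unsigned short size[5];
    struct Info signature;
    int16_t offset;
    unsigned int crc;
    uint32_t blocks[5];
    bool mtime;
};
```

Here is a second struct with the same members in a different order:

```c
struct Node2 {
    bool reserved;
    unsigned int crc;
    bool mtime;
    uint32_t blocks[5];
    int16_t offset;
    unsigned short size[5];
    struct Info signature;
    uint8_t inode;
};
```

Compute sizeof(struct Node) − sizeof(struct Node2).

-4

Info: 0..4  refcount  (4B, 4-aligned); 4..6  lock  (2B, 2-aligned); 6..8  -- padding (2B); 8..12  gid  (4B, 4-aligned); 12..16  rss  (4B, 4-aligned); sizeof = 16, alignof = 4
0..1  inode  (1B, 1-aligned)
1..2  reserved  (1B, 1-aligned)
2..12  size  (10B, 2-aligned)
12..28  signature  (16B, 4-aligned)
28..30  offset  (2B, 2-aligned)
30..32  -- padding (2B)
32..36  crc  (4B, 4-aligned)
36..56  blocks  (20B, 4-aligned)
56..57  mtime  (1B, 1-aligned)
57..60  -- tail padding (3B)
sizeof = 60, alignof = 4
— Node2 —
0..1  reserved  (1B, 1-aligned)
1..4  -- padding (3B)
4..8  crc  (4B, 4-aligned)
8..9  mtime  (1B, 1-aligned)
9..12  -- padding (3B)
12..32  blocks  (20B, 4-aligned)
32..34  offset  (2B, 2-aligned)
34..44  size  (10B, 2-aligned)
44..60  signature  (16B, 4-aligned)
60..61  inode  (1B, 1-aligned)
61..64  -- tail padding (3B)
sizeof = 64, alignof = 4
60 − 64 = -4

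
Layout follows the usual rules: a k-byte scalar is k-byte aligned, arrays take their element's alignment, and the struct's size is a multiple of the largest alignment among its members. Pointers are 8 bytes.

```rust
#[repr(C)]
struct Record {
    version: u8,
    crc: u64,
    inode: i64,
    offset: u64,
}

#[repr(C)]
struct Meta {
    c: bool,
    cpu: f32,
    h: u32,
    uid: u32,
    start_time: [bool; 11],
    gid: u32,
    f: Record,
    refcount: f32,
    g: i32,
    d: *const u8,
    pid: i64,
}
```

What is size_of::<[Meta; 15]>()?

Record: 0..1  version  (1B, 1-aligned); 1..8  -- padding (7B); 8..16  crc  (8B, 8-aligned); 16..24  inode  (8B, 8-aligned); 24..32  offset  (8B, 8-aligned); sizeof = 32, alignof = 8
0..1  c  (1B, 1-aligned)
1..4  -- padding (3B)
4..8  cpu  (4B, 4-aligned)
8..12  h  (4B, 4-aligned)
12..16  uid  (4B, 4-aligned)
16..27  start_time  (11B, 1-aligned)
27..28  -- padding (1B)
28..32  gid  (4B, 4-aligned)
32..64  f  (32B, 8-aligned)
64..68  refcount  (4B, 4-aligned)
68..72  g  (4B, 4-aligned)
72..80  d  (8B, 8-aligned)
80..88  pid  (8B, 8-aligned)
sizeof = 88, alignof = 8
array of 15: 15 × 88 = 1320

1320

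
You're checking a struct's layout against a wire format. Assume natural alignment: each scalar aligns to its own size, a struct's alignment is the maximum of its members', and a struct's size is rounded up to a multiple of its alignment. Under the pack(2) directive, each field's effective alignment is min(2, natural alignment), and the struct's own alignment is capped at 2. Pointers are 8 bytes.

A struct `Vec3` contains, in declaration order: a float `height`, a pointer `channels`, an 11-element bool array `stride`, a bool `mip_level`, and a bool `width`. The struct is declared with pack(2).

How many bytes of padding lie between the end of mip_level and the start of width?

0

height at 0 (size 4, align 2) → ends 4
channels at 4 (size 8, align 2) → ends 12
stride at 12 (size 11, align 1) → ends 23
mip_level at 23 (size 1, align 1) → ends 24
width at 24 (size 1, align 1) → ends 25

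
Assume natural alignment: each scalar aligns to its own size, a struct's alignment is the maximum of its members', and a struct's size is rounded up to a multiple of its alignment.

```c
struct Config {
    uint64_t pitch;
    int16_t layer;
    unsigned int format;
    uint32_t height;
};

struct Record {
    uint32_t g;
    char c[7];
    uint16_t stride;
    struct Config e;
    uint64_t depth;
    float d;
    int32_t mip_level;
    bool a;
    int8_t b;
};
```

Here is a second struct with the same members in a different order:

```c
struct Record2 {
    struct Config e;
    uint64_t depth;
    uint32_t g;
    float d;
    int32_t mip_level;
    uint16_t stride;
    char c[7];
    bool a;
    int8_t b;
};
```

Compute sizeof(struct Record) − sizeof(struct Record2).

Config: @0: pitch [8B, align 8] → 8; @8: layer [2B, align 2] → 10; +2 pad (align 4); @12: format [4B, align 4] → 16; @16: height [4B, align 4] → 20; +4 tail pad (align 8); size 24, align 8
@0: g [4B, align 4] → 4
@4: c [7B, align 1] → 11
+1 pad (align 2)
@12: stride [2B, align 2] → 14
+2 pad (align 8)
@16: e [24B, align 8] → 40
@40: depth [8B, align 8] → 48
@48: d [4B, align 4] → 52
@52: mip_level [4B, align 4] → 56
@56: a [1B, align 1] → 57
@57: b [1B, align 1] → 58
+6 tail pad (align 8)
size 64, align 8
— Record2 —
@0: e [24B, align 8] → 24
@24: depth [8B, align 8] → 32
@32: g [4B, align 4] → 36
@36: d [4B, align 4] → 40
@40: mip_level [4B, align 4] → 44
@44: stride [2B, align 2] → 46
@46: c [7B, align 1] → 53
@53: a [1B, align 1] → 54
@54: b [1B, align 1] → 55
+1 tail pad (align 8)
size 56, align 8
64 − 56 = 8

8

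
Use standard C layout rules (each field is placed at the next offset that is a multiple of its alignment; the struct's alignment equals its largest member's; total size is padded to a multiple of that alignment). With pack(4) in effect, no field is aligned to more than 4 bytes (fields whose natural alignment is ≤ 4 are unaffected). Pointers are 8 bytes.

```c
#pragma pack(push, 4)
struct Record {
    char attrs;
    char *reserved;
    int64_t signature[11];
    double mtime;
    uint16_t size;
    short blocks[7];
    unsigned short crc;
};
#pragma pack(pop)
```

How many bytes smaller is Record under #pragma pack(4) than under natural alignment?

8

natural layout:
  attrs at 0 (size 1, align 1) → ends 1
  pad 7 to align 8 for reserved
  reserved at 8 (size 8, align 8) → ends 16
  signature at 16 (size 88, align 8) → ends 104
  mtime at 104 (size 8, align 8) → ends 112
  size at 112 (size 2, align 2) → ends 114
  blocks at 114 (size 14, align 2) → ends 128
  crc at 128 (size 2, align 2) → ends 130
  tail pad 6 to reach multiple of 8
  total 136 bytes, alignment 8
packed(4) layout:
  attrs at 0 (size 1, align 1) → ends 1
  pad 3 to align 4 for reserved
  reserved at 4 (size 8, align 4) → ends 12
  signature at 12 (size 88, align 4) → ends 100
  mtime at 100 (size 8, align 4) → ends 108
  size at 108 (size 2, align 2) → ends 110
  blocks at 110 (size 14, align 2) → ends 124
  crc at 124 (size 2, align 2) → ends 126
  tail pad 2 to reach multiple of 4
  total 128 bytes, alignment 4
136 − 128 = 8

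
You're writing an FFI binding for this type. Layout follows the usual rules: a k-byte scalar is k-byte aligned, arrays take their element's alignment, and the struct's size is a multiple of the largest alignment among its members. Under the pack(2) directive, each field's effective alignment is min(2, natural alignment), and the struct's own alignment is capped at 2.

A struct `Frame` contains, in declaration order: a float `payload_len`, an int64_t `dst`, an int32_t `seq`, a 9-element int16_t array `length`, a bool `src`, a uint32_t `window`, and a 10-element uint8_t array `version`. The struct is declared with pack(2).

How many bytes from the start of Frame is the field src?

payload_len at 0 (size 4, align 2) → ends 4
dst at 4 (size 8, align 2) → ends 12
seq at 12 (size 4, align 2) → ends 16
length at 16 (size 18, align 2) → ends 34
src at 34 (size 1, align 1) → ends 35

34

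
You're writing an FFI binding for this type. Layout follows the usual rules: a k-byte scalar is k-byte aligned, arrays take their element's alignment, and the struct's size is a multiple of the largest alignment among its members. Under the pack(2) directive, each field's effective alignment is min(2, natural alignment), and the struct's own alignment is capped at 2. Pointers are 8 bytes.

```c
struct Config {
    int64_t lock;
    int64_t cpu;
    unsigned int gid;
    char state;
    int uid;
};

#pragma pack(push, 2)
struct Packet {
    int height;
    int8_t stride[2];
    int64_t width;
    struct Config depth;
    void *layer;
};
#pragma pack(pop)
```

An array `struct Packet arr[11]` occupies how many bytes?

594

Config: lock at 0 (size 8, align 8) → ends 8; cpu at 8 (size 8, align 8) → ends 16; gid at 16 (size 4, align 4) → ends 20; state at 20 (size 1, align 1) → ends 21; pad 3 to align 4 for uid; uid at 24 (size 4, align 4) → ends 28; tail pad 4 to reach multiple of 8; total 32 bytes, alignment 8
height at 0 (size 4, align 2) → ends 4
stride at 4 (size 2, align 1) → ends 6
width at 6 (size 8, align 2) → ends 14
depth at 14 (size 32, align 2) → ends 46
layer at 46 (size 8, align 2) → ends 54
total 54 bytes, alignment 2
array of 11: 11 × 54 = 594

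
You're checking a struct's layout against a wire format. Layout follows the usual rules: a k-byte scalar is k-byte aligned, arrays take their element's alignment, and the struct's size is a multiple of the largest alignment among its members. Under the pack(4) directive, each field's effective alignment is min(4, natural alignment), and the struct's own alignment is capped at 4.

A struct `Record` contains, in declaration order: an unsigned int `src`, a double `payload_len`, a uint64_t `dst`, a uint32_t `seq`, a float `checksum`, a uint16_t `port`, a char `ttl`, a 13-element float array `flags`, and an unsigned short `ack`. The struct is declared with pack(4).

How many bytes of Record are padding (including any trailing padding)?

3

@0: src [4B, align 4] → 4
@4: payload_len [8B, align 4] → 12
@12: dst [8B, align 4] → 20
@20: seq [4B, align 4] → 24
@24: checksum [4B, align 4] → 28
@28: port [2B, align 2] → 30
@30: ttl [1B, align 1] → 31
+1 pad (align 4)
@32: flags [52B, align 4] → 84
@84: ack [2B, align 2] → 86
+2 tail pad (align 4)
size 88, align 4
data bytes 85, size 88 → padding 3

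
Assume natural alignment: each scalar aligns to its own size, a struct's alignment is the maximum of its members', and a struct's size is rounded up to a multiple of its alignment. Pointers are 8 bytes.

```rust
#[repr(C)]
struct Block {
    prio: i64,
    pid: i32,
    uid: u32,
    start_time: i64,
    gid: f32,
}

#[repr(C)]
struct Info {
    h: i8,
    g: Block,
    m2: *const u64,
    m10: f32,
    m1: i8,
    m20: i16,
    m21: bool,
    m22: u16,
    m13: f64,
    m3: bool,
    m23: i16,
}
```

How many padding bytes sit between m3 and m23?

Block: @0: prio [8B, align 8] → 8; @8: pid [4B, align 4] → 12; @12: uid [4B, align 4] → 16; @16: start_time [8B, align 8] → 24; @24: gid [4B, align 4] → 28; +4 tail pad (align 8); size 32, align 8
@0: h [1B, align 1] → 1
+7 pad (align 8)
@8: g [32B, align 8] → 40
@40: m2 [8B, align 8] → 48
@48: m10 [4B, align 4] → 52
@52: m1 [1B, align 1] → 53
+1 pad (align 2)
@54: m20 [2B, align 2] → 56
@56: m21 [1B, align 1] → 57
+1 pad (align 2)
@58: m22 [2B, align 2] → 60
+4 pad (align 8)
@64: m13 [8B, align 8] → 72
@72: m3 [1B, align 1] → 73
+1 pad (align 2)
@74: m23 [2B, align 2] → 76

1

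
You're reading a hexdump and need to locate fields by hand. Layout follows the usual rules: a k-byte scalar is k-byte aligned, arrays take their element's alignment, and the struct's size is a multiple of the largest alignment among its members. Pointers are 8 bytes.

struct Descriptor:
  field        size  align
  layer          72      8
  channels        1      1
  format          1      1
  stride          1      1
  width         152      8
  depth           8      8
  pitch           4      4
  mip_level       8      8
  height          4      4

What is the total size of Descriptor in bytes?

layer at 0 (size 72, align 8) → ends 72
channels at 72 (size 1, align 1) → ends 73
format at 73 (size 1, align 1) → ends 74
stride at 74 (size 1, align 1) → ends 75
pad 5 to align 8 for width
width at 80 (size 152, align 8) → ends 232
depth at 232 (size 8, align 8) → ends 240
pitch at 240 (size 4, align 4) → ends 244
pad 4 to align 8 for mip_level
mip_level at 248 (size 8, align 8) → ends 256
height at 256 (size 4, align 4) → ends 260
tail pad 4 to reach multiple of 8
total 264 bytes, alignment 8

264 bytes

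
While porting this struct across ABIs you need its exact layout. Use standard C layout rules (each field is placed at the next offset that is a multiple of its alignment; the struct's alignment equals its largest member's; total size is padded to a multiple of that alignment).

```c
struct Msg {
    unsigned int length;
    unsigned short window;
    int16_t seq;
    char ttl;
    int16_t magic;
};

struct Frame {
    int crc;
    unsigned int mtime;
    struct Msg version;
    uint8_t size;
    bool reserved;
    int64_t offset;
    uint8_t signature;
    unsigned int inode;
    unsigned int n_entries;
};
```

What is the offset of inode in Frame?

Msg: length at 0 (size 4, align 4) → ends 4; window at 4 (size 2, align 2) → ends 6; seq at 6 (size 2, align 2) → ends 8; ttl at 8 (size 1, align 1) → ends 9; pad 1 to align 2 for magic; magic at 10 (size 2, align 2) → ends 12; total 12 bytes, alignment 4
crc at 0 (size 4, align 4) → ends 4
mtime at 4 (size 4, align 4) → ends 8
version at 8 (size 12, align 4) → ends 20
size at 20 (size 1, align 1) → ends 21
reserved at 21 (size 1, align 1) → ends 22
pad 2 to align 8 for offset
offset at 24 (size 8, align 8) → ends 32
signature at 32 (size 1, align 1) → ends 33
pad 3 to align 4 for inode
inode at 36 (size 4, align 4) → ends 40

36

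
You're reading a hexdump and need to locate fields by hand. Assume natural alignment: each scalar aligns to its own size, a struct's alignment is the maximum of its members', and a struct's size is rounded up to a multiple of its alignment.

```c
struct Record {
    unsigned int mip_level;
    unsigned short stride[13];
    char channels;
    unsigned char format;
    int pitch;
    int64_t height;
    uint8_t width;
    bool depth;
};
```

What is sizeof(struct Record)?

0..4  mip_level  (4B, 4-aligned)
4..30  stride  (26B, 2-aligned)
30..31  channels  (1B, 1-aligned)
31..32  format  (1B, 1-aligned)
32..36  pitch  (4B, 4-aligned)
36..40  -- padding (4B)
40..48  height  (8B, 8-aligned)
48..49  width  (1B, 1-aligned)
49..50  depth  (1B, 1-aligned)
50..56  -- tail padding (6B)
sizeof = 56, alignof = 8

56 bytes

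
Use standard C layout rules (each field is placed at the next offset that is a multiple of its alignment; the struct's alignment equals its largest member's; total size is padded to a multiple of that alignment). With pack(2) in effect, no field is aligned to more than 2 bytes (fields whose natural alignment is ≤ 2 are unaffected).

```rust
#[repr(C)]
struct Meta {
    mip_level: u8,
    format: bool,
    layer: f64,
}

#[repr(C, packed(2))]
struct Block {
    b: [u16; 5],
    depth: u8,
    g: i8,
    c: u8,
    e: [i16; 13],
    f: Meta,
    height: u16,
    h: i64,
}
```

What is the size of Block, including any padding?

Meta: 0..1  mip_level  (1B, 1-aligned); 1..2  format  (1B, 1-aligned); 2..8  -- padding (6B); 8..16  layer  (8B, 8-aligned); sizeof = 16, alignof = 8
0..10  b  (10B, 2-aligned)
10..11  depth  (1B, 1-aligned)
11..12  g  (1B, 1-aligned)
12..13  c  (1B, 1-aligned)
13..14  -- padding (1B)
14..40  e  (26B, 2-aligned)
40..56  f  (16B, 2-aligned)
56..58  height  (2B, 2-aligned)
58..66  h  (8B, 2-aligned)
sizeof = 66, alignof = 2

66 bytes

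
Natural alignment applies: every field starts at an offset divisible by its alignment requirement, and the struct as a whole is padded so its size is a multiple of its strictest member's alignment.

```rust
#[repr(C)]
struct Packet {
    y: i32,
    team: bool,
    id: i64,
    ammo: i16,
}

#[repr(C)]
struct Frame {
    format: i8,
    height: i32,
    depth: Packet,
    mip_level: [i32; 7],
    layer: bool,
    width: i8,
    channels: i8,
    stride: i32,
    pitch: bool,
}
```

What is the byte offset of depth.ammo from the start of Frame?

Packet: @0: y [4B, align 4] → 4; @4: team [1B, align 1] → 5; +3 pad (align 8); @8: id [8B, align 8] → 16; @16: ammo [2B, align 2] → 18; +6 tail pad (align 8); size 24, align 8
@0: format [1B, align 1] → 1
+3 pad (align 4)
@4: height [4B, align 4] → 8
@8: depth [24B, align 8] → 32
within Packet: ammo at 16
8 + 16 = 24

24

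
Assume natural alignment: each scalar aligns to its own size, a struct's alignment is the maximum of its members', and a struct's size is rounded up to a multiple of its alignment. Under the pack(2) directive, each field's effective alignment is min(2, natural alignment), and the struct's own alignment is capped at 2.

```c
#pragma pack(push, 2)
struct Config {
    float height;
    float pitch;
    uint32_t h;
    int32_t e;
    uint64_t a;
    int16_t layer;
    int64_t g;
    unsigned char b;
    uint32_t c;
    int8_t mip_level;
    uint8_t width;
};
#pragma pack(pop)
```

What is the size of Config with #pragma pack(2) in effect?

42

0..4  height  (4B, 2-aligned)
4..8  pitch  (4B, 2-aligned)
8..12  h  (4B, 2-aligned)
12..16  e  (4B, 2-aligned)
16..24  a  (8B, 2-aligned)
24..26  layer  (2B, 2-aligned)
26..34  g  (8B, 2-aligned)
34..35  b  (1B, 1-aligned)
35..36  -- padding (1B)
36..40  c  (4B, 2-aligned)
40..41  mip_level  (1B, 1-aligned)
41..42  width  (1B, 1-aligned)
sizeof = 42, alignof = 2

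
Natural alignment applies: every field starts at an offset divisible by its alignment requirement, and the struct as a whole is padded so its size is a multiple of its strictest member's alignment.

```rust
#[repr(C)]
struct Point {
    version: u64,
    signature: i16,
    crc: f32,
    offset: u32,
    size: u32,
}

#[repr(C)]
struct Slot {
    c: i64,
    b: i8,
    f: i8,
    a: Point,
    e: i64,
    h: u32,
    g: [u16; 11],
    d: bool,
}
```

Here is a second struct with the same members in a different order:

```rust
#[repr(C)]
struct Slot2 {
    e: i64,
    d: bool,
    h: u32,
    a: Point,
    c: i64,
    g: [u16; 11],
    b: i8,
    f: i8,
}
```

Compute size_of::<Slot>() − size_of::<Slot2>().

8

Point: 0..8  version  (8B, 8-aligned); 8..10  signature  (2B, 2-aligned); 10..12  -- padding (2B); 12..16  crc  (4B, 4-aligned); 16..20  offset  (4B, 4-aligned); 20..24  size  (4B, 4-aligned); sizeof = 24, alignof = 8
0..8  c  (8B, 8-aligned)
8..9  b  (1B, 1-aligned)
9..10  f  (1B, 1-aligned)
10..16  -- padding (6B)
16..40  a  (24B, 8-aligned)
40..48  e  (8B, 8-aligned)
48..52  h  (4B, 4-aligned)
52..74  g  (22B, 2-aligned)
74..75  d  (1B, 1-aligned)
75..80  -- tail padding (5B)
sizeof = 80, alignof = 8
— Slot2 —
0..8  e  (8B, 8-aligned)
8..9  d  (1B, 1-aligned)
9..12  -- padding (3B)
12..16  h  (4B, 4-aligned)
16..40  a  (24B, 8-aligned)
40..48  c  (8B, 8-aligned)
48..70  g  (22B, 2-aligned)
70..71  b  (1B, 1-aligned)
71..72  f  (1B, 1-aligned)
sizeof = 72, alignof = 8
80 − 72 = 8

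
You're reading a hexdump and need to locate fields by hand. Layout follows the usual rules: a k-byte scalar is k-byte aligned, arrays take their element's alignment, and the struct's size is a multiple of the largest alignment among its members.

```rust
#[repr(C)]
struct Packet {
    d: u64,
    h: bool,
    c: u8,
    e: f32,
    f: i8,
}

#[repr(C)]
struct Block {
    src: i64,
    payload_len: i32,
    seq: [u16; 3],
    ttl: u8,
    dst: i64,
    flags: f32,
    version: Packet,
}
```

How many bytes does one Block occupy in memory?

Packet: d at 0 (size 8, align 8) → ends 8; h at 8 (size 1, align 1) → ends 9; c at 9 (size 1, align 1) → ends 10; pad 2 to align 4 for e; e at 12 (size 4, align 4) → ends 16; f at 16 (size 1, align 1) → ends 17; tail pad 7 to reach multiple of 8; total 24 bytes, alignment 8
src at 0 (size 8, align 8) → ends 8
payload_len at 8 (size 4, align 4) → ends 12
seq at 12 (size 6, align 2) → ends 18
ttl at 18 (size 1, align 1) → ends 19
pad 5 to align 8 for dst
dst at 24 (size 8, align 8) → ends 32
flags at 32 (size 4, align 4) → ends 36
pad 4 to align 8 for version
version at 40 (size 24, align 8) → ends 64
total 64 bytes, alignment 8

64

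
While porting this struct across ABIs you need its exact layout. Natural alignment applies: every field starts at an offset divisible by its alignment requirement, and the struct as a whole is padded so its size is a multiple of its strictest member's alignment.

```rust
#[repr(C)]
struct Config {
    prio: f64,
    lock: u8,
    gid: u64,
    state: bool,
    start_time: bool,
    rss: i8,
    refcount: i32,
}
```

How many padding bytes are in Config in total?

0..8  prio  (8B, 8-aligned)
8..9  lock  (1B, 1-aligned)
9..16  -- padding (7B)
16..24  gid  (8B, 8-aligned)
24..25  state  (1B, 1-aligned)
25..26  start_time  (1B, 1-aligned)
26..27  rss  (1B, 1-aligned)
27..28  -- padding (1B)
28..32  refcount  (4B, 4-aligned)
sizeof = 32, alignof = 8
data bytes 24, size 32 → padding 8

8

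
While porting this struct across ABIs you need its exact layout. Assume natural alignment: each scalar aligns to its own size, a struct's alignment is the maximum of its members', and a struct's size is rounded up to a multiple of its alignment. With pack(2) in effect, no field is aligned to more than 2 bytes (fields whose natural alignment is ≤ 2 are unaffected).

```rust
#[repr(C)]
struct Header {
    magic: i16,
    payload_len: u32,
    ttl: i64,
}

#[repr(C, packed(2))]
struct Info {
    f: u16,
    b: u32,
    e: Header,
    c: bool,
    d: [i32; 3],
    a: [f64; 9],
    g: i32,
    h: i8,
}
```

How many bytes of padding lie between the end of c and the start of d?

Header: 0..2  magic  (2B, 2-aligned); 2..4  -- padding (2B); 4..8  payload_len  (4B, 4-aligned); 8..16  ttl  (8B, 8-aligned); sizeof = 16, alignof = 8
0..2  f  (2B, 2-aligned)
2..6  b  (4B, 2-aligned)
6..22  e  (16B, 2-aligned)
22..23  c  (1B, 1-aligned)
23..24  -- padding (1B)
24..36  d  (12B, 2-aligned)

1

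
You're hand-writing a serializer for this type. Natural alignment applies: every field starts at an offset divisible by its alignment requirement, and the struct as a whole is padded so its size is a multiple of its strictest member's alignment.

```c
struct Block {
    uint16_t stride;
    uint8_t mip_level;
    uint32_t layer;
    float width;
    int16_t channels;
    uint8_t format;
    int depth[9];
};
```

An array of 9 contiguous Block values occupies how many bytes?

0..2  stride  (2B, 2-aligned)
2..3  mip_level  (1B, 1-aligned)
3..4  -- padding (1B)
4..8  layer  (4B, 4-aligned)
8..12  width  (4B, 4-aligned)
12..14  channels  (2B, 2-aligned)
14..15  format  (1B, 1-aligned)
15..16  -- padding (1B)
16..52  depth  (36B, 4-aligned)
sizeof = 52, alignof = 4
array of 9: 9 × 52 = 468

468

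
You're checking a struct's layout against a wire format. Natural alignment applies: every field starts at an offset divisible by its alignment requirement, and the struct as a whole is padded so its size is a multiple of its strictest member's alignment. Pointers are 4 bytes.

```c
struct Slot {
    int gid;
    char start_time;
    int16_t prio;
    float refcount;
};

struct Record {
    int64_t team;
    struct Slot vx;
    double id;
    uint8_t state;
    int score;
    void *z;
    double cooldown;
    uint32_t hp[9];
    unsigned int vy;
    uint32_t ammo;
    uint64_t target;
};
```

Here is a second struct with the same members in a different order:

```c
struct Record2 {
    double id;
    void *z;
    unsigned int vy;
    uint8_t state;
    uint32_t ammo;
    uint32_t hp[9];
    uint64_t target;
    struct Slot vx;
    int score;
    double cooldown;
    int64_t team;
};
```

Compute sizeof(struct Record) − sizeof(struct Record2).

8

Slot: @0: gid [4B, align 4] → 4; @4: start_time [1B, align 1] → 5; +1 pad (align 2); @6: prio [2B, align 2] → 8; @8: refcount [4B, align 4] → 12; size 12, align 4
@0: team [8B, align 8] → 8
@8: vx [12B, align 4] → 20
+4 pad (align 8)
@24: id [8B, align 8] → 32
@32: state [1B, align 1] → 33
+3 pad (align 4)
@36: score [4B, align 4] → 40
@40: z [4B, align 4] → 44
+4 pad (align 8)
@48: cooldown [8B, align 8] → 56
@56: hp [36B, align 4] → 92
@92: vy [4B, align 4] → 96
@96: ammo [4B, align 4] → 100
+4 pad (align 8)
@104: target [8B, align 8] → 112
size 112, align 8
— Record2 —
@0: id [8B, align 8] → 8
@8: z [4B, align 4] → 12
@12: vy [4B, align 4] → 16
@16: state [1B, align 1] → 17
+3 pad (align 4)
@20: ammo [4B, align 4] → 24
@24: hp [36B, align 4] → 60
+4 pad (align 8)
@64: target [8B, align 8] → 72
@72: vx [12B, align 4] → 84
@84: score [4B, align 4] → 88
@88: cooldown [8B, align 8] → 96
@96: team [8B, align 8] → 104
size 104, align 8
112 − 104 = 8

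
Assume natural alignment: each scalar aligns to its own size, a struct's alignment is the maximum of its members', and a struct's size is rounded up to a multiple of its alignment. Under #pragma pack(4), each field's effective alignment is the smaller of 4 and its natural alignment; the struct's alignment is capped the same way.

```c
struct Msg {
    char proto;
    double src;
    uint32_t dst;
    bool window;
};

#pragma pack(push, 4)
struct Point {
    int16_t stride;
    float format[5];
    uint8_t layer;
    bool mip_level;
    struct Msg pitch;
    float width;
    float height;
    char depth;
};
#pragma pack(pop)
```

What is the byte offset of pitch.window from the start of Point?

48

Msg: 0..1  proto  (1B, 1-aligned); 1..8  -- padding (7B); 8..16  src  (8B, 8-aligned); 16..20  dst  (4B, 4-aligned); 20..21  window  (1B, 1-aligned); 21..24  -- tail padding (3B); sizeof = 24, alignof = 8
0..2  stride  (2B, 2-aligned)
2..4  -- padding (2B)
4..24  format  (20B, 4-aligned)
24..25  layer  (1B, 1-aligned)
25..26  mip_level  (1B, 1-aligned)
26..28  -- padding (2B)
28..52  pitch  (24B, 4-aligned)
within Msg: window at 20
28 + 20 = 48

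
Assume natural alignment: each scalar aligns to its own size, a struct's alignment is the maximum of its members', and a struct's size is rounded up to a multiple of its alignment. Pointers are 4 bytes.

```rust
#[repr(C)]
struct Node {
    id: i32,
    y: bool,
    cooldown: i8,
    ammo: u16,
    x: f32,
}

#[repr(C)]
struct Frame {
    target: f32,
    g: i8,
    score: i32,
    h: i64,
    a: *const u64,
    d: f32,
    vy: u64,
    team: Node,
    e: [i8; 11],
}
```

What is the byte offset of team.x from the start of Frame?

Node: id at 0 (size 4, align 4) → ends 4; y at 4 (size 1, align 1) → ends 5; cooldown at 5 (size 1, align 1) → ends 6; ammo at 6 (size 2, align 2) → ends 8; x at 8 (size 4, align 4) → ends 12; total 12 bytes, alignment 4
target at 0 (size 4, align 4) → ends 4
g at 4 (size 1, align 1) → ends 5
pad 3 to align 4 for score
score at 8 (size 4, align 4) → ends 12
pad 4 to align 8 for h
h at 16 (size 8, align 8) → ends 24
a at 24 (size 4, align 4) → ends 28
d at 28 (size 4, align 4) → ends 32
vy at 32 (size 8, align 8) → ends 40
team at 40 (size 12, align 4) → ends 52
within Node: x at 8
40 + 8 = 48

48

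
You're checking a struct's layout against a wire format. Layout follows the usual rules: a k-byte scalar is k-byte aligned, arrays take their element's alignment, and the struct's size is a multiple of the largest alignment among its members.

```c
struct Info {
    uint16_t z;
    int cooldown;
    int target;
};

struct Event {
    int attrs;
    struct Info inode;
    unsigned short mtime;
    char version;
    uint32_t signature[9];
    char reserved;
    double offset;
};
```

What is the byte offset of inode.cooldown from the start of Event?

Info: @0: z [2B, align 2] → 2; +2 pad (align 4); @4: cooldown [4B, align 4] → 8; @8: target [4B, align 4] → 12; size 12, align 4
@0: attrs [4B, align 4] → 4
@4: inode [12B, align 4] → 16
within Info: cooldown at 4
4 + 4 = 8

8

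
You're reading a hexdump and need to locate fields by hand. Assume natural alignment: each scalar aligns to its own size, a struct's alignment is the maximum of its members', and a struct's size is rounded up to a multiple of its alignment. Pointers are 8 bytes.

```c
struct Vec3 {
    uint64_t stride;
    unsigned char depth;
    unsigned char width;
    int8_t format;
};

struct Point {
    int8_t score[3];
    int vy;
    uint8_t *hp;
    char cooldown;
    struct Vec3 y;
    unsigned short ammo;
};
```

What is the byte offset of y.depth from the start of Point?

Vec3: 0..8  stride  (8B, 8-aligned); 8..9  depth  (1B, 1-aligned); 9..10  width  (1B, 1-aligned); 10..11  format  (1B, 1-aligned); 11..16  -- tail padding (5B); sizeof = 16, alignof = 8
0..3  score  (3B, 1-aligned)
3..4  -- padding (1B)
4..8  vy  (4B, 4-aligned)
8..16  hp  (8B, 8-aligned)
16..17  cooldown  (1B, 1-aligned)
17..24  -- padding (7B)
24..40  y  (16B, 8-aligned)
within Vec3: depth at 8
24 + 8 = 32

32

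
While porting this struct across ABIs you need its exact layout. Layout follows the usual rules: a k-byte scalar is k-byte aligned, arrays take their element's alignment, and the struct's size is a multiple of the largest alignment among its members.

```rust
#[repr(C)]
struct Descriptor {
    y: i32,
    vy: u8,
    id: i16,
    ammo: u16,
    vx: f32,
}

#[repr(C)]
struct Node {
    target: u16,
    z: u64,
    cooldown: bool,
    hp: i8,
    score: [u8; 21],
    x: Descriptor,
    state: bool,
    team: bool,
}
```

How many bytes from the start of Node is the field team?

57

Descriptor: 0..4  y  (4B, 4-aligned); 4..5  vy  (1B, 1-aligned); 5..6  -- padding (1B); 6..8  id  (2B, 2-aligned); 8..10  ammo  (2B, 2-aligned); 10..12  -- padding (2B); 12..16  vx  (4B, 4-aligned); sizeof = 16, alignof = 4
0..2  target  (2B, 2-aligned)
2..8  -- padding (6B)
8..16  z  (8B, 8-aligned)
16..17  cooldown  (1B, 1-aligned)
17..18  hp  (1B, 1-aligned)
18..39  score  (21B, 1-aligned)
39..40  -- padding (1B)
40..56  x  (16B, 4-aligned)
56..57  state  (1B, 1-aligned)
57..58  team  (1B, 1-aligned)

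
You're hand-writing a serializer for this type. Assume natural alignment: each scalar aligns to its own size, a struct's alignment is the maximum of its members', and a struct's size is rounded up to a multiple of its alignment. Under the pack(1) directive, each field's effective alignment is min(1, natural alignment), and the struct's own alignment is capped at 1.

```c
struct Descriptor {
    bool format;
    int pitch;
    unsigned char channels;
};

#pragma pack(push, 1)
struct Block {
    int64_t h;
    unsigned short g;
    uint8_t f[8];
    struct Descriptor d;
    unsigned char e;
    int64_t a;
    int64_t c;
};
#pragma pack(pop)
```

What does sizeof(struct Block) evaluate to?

Descriptor: format at 0 (size 1, align 1) → ends 1; pad 3 to align 4 for pitch; pitch at 4 (size 4, align 4) → ends 8; channels at 8 (size 1, align 1) → ends 9; tail pad 3 to reach multiple of 4; total 12 bytes, alignment 4
h at 0 (size 8, align 1) → ends 8
g at 8 (size 2, align 1) → ends 10
f at 10 (size 8, align 1) → ends 18
d at 18 (size 12, align 1) → ends 30
e at 30 (size 1, align 1) → ends 31
a at 31 (size 8, align 1) → ends 39
c at 39 (size 8, align 1) → ends 47
total 47 bytes, alignment 1

47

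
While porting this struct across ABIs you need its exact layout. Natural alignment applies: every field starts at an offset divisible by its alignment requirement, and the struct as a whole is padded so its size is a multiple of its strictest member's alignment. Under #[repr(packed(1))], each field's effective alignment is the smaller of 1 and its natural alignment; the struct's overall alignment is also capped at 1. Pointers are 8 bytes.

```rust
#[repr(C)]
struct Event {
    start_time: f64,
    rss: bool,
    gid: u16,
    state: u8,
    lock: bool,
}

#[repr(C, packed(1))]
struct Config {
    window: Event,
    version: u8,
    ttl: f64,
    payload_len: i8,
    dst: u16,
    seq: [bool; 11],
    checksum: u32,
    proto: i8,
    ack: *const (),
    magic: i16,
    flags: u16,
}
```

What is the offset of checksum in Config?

Event: 0..8  start_time  (8B, 8-aligned); 8..9  rss  (1B, 1-aligned); 9..10  -- padding (1B); 10..12  gid  (2B, 2-aligned); 12..13  state  (1B, 1-aligned); 13..14  lock  (1B, 1-aligned); 14..16  -- tail padding (2B); sizeof = 16, alignof = 8
0..16  window  (16B, 1-aligned)
16..17  version  (1B, 1-aligned)
17..25  ttl  (8B, 1-aligned)
25..26  payload_len  (1B, 1-aligned)
26..28  dst  (2B, 1-aligned)
28..39  seq  (11B, 1-aligned)
39..43  checksum  (4B, 1-aligned)

39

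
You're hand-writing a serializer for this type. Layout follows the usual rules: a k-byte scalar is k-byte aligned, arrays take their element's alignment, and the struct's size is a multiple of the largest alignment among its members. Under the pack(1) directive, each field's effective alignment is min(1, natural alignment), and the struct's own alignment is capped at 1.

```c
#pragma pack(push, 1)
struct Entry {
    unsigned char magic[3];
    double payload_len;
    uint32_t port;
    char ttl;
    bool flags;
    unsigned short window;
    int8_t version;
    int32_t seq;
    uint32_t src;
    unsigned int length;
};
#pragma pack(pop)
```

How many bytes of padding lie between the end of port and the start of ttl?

magic at 0 (size 3, align 1) → ends 3
payload_len at 3 (size 8, align 1) → ends 11
port at 11 (size 4, align 1) → ends 15
ttl at 15 (size 1, align 1) → ends 16

0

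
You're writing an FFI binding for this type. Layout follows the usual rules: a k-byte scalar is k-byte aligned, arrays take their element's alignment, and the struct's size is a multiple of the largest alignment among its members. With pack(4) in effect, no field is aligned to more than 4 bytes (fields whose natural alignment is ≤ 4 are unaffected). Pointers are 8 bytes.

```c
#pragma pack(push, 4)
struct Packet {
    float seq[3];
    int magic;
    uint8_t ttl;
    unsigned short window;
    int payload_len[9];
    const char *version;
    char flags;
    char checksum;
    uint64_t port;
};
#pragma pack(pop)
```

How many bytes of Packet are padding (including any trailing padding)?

seq at 0 (size 12, align 4) → ends 12
magic at 12 (size 4, align 4) → ends 16
ttl at 16 (size 1, align 1) → ends 17
pad 1 to align 2 for window
window at 18 (size 2, align 2) → ends 20
payload_len at 20 (size 36, align 4) → ends 56
version at 56 (size 8, align 4) → ends 64
flags at 64 (size 1, align 1) → ends 65
checksum at 65 (size 1, align 1) → ends 66
pad 2 to align 4 for port
port at 68 (size 8, align 4) → ends 76
total 76 bytes, alignment 4
data bytes 73, size 76 → padding 3

3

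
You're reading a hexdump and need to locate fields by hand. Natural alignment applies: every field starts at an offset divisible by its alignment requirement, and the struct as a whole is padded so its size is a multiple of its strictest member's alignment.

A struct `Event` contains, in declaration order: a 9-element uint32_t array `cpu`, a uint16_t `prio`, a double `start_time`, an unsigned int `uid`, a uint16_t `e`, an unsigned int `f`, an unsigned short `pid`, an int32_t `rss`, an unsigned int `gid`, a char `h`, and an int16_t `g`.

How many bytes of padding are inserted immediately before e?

cpu at 0 (size 36, align 4) → ends 36
prio at 36 (size 2, align 2) → ends 38
pad 2 to align 8 for start_time
start_time at 40 (size 8, align 8) → ends 48
uid at 48 (size 4, align 4) → ends 52
e at 52 (size 2, align 2) → ends 54

0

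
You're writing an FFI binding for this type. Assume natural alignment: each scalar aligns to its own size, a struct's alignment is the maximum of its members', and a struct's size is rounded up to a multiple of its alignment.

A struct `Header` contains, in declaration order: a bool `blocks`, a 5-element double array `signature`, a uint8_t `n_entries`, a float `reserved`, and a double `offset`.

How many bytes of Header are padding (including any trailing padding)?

10

blocks at 0 (size 1, align 1) → ends 1
pad 7 to align 8 for signature
signature at 8 (size 40, align 8) → ends 48
n_entries at 48 (size 1, align 1) → ends 49
pad 3 to align 4 for reserved
reserved at 52 (size 4, align 4) → ends 56
offset at 56 (size 8, align 8) → ends 64
total 64 bytes, alignment 8
data bytes 54, size 64 → padding 10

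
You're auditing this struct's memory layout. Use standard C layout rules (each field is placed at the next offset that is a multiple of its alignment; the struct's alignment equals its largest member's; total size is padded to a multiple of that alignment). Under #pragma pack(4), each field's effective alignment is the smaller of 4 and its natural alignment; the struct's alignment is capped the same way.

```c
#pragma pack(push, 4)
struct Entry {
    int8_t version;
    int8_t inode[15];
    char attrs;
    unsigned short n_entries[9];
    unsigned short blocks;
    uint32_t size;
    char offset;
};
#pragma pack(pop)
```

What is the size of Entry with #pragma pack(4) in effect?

@0: version [1B, align 1] → 1
@1: inode [15B, align 1] → 16
@16: attrs [1B, align 1] → 17
+1 pad (align 2)
@18: n_entries [18B, align 2] → 36
@36: blocks [2B, align 2] → 38
+2 pad (align 4)
@40: size [4B, align 4] → 44
@44: offset [1B, align 1] → 45
+3 tail pad (align 4)
size 48, align 4

48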